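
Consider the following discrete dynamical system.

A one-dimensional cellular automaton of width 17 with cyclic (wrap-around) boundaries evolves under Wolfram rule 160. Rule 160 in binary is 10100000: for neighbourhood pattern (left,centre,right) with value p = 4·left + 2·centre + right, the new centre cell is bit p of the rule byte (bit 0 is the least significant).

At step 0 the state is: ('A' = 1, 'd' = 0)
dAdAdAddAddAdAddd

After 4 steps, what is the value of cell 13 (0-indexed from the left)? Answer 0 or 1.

0

gen 0: dAdAdAddAddAdAddd
gen 1: ddAdAdddddddAdddd
gen 2: dddAddddddddddddd
gen 3: ddddddddddddddddd
gen 4: ddddddddddddddddd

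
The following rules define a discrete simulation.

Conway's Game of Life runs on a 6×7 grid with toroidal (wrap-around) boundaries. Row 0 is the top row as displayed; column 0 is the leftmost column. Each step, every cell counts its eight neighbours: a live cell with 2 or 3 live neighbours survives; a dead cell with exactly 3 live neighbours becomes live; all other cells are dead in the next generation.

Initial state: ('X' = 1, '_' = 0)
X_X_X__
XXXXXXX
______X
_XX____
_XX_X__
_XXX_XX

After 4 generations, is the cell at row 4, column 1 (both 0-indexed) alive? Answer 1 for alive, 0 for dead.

t=0: X_X_X__
XXXXXXX
______X
_XX____
_XX_X__
_XXX_XX
t=1: _______
__X_X__
____X_X
XXXX___
____XX_
_____XX
t=2: _____X_
___X_X_
X___XX_
XXXX__X
XXXXXX_
____XXX
t=3: _______
_____X_
X____X_
_______
_______
XXX____
t=4: _X_____
______X
______X
_______
_X_____
_X_____

1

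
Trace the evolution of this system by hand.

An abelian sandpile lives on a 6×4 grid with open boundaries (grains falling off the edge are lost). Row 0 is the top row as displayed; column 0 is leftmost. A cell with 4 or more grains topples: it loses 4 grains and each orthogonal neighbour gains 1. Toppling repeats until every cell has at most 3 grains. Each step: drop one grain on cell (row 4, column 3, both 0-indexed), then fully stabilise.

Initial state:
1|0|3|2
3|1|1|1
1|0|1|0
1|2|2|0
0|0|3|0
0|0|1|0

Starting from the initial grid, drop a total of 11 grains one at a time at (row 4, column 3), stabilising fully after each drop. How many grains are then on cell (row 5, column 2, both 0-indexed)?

2

0) 1|0|3|2
3|1|1|1
1|0|1|0
1|2|2|0
0|0|3|0
0|0|1|0
1) 1|0|3|2
3|1|1|1
1|0|1|0
1|2|2|0
0|0|3|1
0|0|1|0
2) 1|0|3|2
3|1|1|1
1|0|1|0
1|2|2|0
0|0|3|2
0|0|1|0
3) 1|0|3|2
3|1|1|1
1|0|1|0
1|2|2|0
0|0|3|3
0|0|1|0
4) 1|0|3|2
3|1|1|1
1|0|1|0
1|2|3|1
0|1|0|1
0|0|2|1
5) 1|0|3|2
3|1|1|1
1|0|1|0
1|2|3|1
0|1|0|2
0|0|2|1
6) 1|0|3|2
3|1|1|1
1|0|1|0
1|2|3|1
0|1|0|3
0|0|2|1
7) 1|0|3|2
3|1|1|1
1|0|1|0
1|2|3|2
0|1|1|0
0|0|2|2
8) 1|0|3|2
3|1|1|1
1|0|1|0
1|2|3|2
0|1|1|1
0|0|2|2
9) 1|0|3|2
3|1|1|1
1|0|1|0
1|2|3|2
0|1|1|2
0|0|2|2
10) 1|0|3|2
3|1|1|1
1|0|1|0
1|2|3|2
0|1|1|3
0|0|2|2
11) 1|0|3|2
3|1|1|1
1|0|1|0
1|2|3|3
0|1|2|0
0|0|2|3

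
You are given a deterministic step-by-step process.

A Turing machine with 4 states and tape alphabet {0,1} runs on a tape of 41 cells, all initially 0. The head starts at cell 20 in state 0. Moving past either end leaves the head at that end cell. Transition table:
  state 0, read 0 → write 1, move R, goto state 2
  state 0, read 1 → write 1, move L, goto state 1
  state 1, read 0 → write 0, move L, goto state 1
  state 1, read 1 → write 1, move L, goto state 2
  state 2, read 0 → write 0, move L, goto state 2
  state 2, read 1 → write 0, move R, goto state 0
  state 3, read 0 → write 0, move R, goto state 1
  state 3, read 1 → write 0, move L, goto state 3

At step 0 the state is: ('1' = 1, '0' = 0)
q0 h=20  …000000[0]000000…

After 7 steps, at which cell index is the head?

23

step 0: q0 h=20  …000000[0]000000…
step 1: q2 h=21  …000001[0]000000…
step 2: q2 h=20  …000000[1]000000…
step 3: q0 h=21  …000000[0]000000…
step 4: q2 h=22  …000001[0]000000…
step 5: q2 h=21  …000000[1]000000…
step 6: q0 h=22  …000000[0]000000…
step 7: q2 h=23  …000001[0]000000…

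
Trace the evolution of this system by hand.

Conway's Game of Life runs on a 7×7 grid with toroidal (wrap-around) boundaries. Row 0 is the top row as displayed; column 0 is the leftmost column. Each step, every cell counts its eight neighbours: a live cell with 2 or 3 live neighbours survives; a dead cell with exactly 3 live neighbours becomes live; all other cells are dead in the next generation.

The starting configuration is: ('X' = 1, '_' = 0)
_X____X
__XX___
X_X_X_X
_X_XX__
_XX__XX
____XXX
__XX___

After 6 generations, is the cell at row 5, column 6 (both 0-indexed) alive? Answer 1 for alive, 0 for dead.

0

gen 0: _X____X
__XX___
X_X_X_X
_X_XX__
_XX__XX
____XXX
__XX___
gen 1: _X_____
__XX_XX
X___XX_
____X__
_XX___X
XX__X_X
X_XXX_X
gen 2: _X_____
XXXX_XX
_______
XX_XX_X
_XXX__X
____X__
__XXX_X
gen 3: _______
XXX___X
_______
_X_XXXX
_X____X
XX__X__
__XXXX_
gen 4: X___XXX
XX_____
___XX__
__X_XXX
_X_X__X
XX__X_X
_XXXXX_
gen 5: _______
XX_X___
XXXXX_X
X_X___X
_X_X___
______X
__X____
gen 6: _XX____
___XX_X
____XX_
____XXX
_XX___X
__X____
_______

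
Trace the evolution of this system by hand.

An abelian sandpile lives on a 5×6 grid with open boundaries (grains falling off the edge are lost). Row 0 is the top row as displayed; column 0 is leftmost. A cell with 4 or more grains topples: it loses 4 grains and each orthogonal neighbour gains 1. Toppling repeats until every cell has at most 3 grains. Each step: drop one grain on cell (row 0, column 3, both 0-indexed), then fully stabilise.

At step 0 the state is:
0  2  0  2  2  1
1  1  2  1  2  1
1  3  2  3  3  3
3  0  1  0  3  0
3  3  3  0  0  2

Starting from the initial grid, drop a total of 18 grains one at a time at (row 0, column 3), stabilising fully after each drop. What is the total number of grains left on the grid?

56

gen 0: 0  2  0  2  2  1
1  1  2  1  2  1
1  3  2  3  3  3
3  0  1  0  3  0
3  3  3  0  0  2
gen 1: 0  2  0  3  2  1
1  1  2  1  2  1
1  3  2  3  3  3
3  0  1  0  3  0
3  3  3  0  0  2
gen 2: 0  2  1  0  3  1
1  1  2  2  2  1
1  3  2  3  3  3
3  0  1  0  3  0
3  3  3  0  0  2
gen 3: 0  2  1  1  3  1
1  1  2  2  2  1
1  3  2  3  3  3
3  0  1  0  3  0
3  3  3  0  0  2
gen 4: 0  2  1  2  3  1
1  1  2  2  2  1
1  3  2  3  3  3
3  0  1  0  3  0
3  3  3  0  0  2
gen 5: 0  2  1  3  3  1
1  1  2  2  2  1
1  3  2  3  3  3
3  0  1  0  3  0
3  3  3  0  0  2
gen 6: 0  2  2  1  0  2
1  1  2  3  3  1
1  3  2  3  3  3
3  0  1  0  3  0
3  3  3  0  0  2
gen 7: 0  2  2  2  0  2
1  1  2  3  3  1
1  3  2  3  3  3
3  0  1  0  3  0
3  3  3  0  0  2
gen 8: 0  2  2  3  0  2
1  1  2  3  3  1
1  3  2  3  3  3
3  0  1  0  3  0
3  3  3  0  0  2
gen 9: 0  2  3  1  2  2
1  1  3  2  1  3
1  3  3  1  3  0
3  0  1  2  0  2
3  3  3  0  1  2
gen 10: 0  2  3  2  2  2
1  1  3  2  1  3
1  3  3  1  3  0
3  0  1  2  0  2
3  3  3  0  1  2
gen 11: 0  2  3  3  2  2
1  1  3  2  1  3
1  3  3  1  3  0
3  0  1  2  0  2
3  3  3  0  1  2
gen 12: 0  3  1  2  3  2
1  3  2  0  2  3
2  0  1  3  3  0
3  1  2  2  0  2
3  3  3  0  1  2
gen 13: 0  3  1  3  3  2
1  3  2  0  2  3
2  0  1  3  3  0
3  1  2  2  0  2
3  3  3  0  1  2
gen 14: 0  3  2  1  0  3
1  3  2  1  3  3
2  0  1  3  3  0
3  1  2  2  0  2
3  3  3  0  1  2
gen 15: 0  3  2  2  0  3
1  3  2  1  3  3
2  0  1  3  3  0
3  1  2  2  0  2
3  3  3  0  1  2
gen 16: 0  3  2  3  0  3
1  3  2  1  3  3
2  0  1  3  3  0
3  1  2  2  0  2
3  3  3  0  1  2
gen 17: 0  3  3  0  1  3
1  3  2  2  3  3
2  0  1  3  3  0
3  1  2  2  0  2
3  3  3  0  1  2
gen 18: 0  3  3  1  1  3
1  3  2  2  3  3
2  0  1  3  3  0
3  1  2  2  0  2
3  3  3  0  1  2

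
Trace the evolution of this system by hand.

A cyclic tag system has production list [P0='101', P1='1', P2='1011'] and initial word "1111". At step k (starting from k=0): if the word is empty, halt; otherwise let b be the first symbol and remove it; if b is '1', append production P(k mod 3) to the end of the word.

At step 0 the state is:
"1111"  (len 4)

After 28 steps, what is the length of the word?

32

gen 0: "1111"  (len 4)
gen 1: "111101"  (len 6)
gen 2: "111011"  (len 6)
gen 3: "110111011"  (len 9)
gen 4: "10111011101"  (len 11)
gen 5: "01110111011"  (len 11)
gen 6: "1110111011"  (len 10)
gen 7: "110111011101"  (len 12)
gen 8: "101110111011"  (len 12)
gen 9: "011101110111011"  (len 15)
gen 10: "11101110111011"  (len 14)
gen 11: "11011101110111"  (len 14)
gen 12: "10111011101111011"  (len 17)
gen 13: "0111011101111011101"  (len 19)
gen 14: "111011101111011101"  (len 18)
gen 15: "110111011110111011011"  (len 21)
gen 16: "10111011110111011011101"  (len 23)
gen 17: "01110111101110110111011"  (len 23)
gen 18: "1110111101110110111011"  (len 22)
gen 19: "110111101110110111011101"  (len 24)
gen 20: "101111011101101110111011"  (len 24)
gen 21: "011110111011011101110111011"  (len 27)
gen 22: "11110111011011101110111011"  (len 26)
gen 23: "11101110110111011101110111"  (len 26)
gen 24: "11011101101110111011101111011"  (len 29)
gen 25: "1011101101110111011101111011101"  (len 31)
gen 26: "0111011011101110111011110111011"  (len 31)
gen 27: "111011011101110111011110111011"  (len 30)
gen 28: "11011011101110111011110111011101"  (len 32)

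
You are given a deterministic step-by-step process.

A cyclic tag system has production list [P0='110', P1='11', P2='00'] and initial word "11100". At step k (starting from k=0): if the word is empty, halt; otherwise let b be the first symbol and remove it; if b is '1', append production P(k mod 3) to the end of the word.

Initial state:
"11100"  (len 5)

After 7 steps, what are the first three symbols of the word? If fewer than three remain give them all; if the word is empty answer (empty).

step 0: "11100"  (len 5)
step 1: "1100110"  (len 7)
step 2: "10011011"  (len 8)
step 3: "001101100"  (len 9)
step 4: "01101100"  (len 8)
step 5: "1101100"  (len 7)
step 6: "10110000"  (len 8)
step 7: "0110000110"  (len 10)

011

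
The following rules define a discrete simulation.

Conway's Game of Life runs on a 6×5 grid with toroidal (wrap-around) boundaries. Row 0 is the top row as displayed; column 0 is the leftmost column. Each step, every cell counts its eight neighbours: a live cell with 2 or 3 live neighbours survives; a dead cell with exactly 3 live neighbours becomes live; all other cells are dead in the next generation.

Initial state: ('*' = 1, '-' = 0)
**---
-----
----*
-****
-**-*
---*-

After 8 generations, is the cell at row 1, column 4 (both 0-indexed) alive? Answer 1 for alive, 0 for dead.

1

t=0: **---
-----
----*
-****
-**-*
---*-
t=1: -----
*----
*-*-*
-*--*
-*--*
---**
t=2: ----*
**--*
---**
-**-*
--*-*
*--**
t=3: -*---
-----
-----
-**-*
--*--
*----
t=4: -----
-----
-----
-***-
*-**-
-*---
t=5: -----
-----
--*--
-*-**
*--**
-**--
t=6: -----
-----
--**-
-*---
-----
*****
t=7: *****
-----
--*--
--*--
---**
*****
t=8: -----
*---*
-----
--*--
-----
-----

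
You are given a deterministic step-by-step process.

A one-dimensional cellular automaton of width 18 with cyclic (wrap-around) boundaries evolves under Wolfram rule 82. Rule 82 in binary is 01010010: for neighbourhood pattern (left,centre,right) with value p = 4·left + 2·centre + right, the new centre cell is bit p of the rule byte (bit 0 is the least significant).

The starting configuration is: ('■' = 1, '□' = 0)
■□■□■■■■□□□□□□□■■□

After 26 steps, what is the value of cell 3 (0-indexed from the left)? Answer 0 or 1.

0

step 0: ■□■□■■■■□□□□□□□■■□
step 1: □□□□□□□■■□□□□□■□■□
step 2: □□□□□□■□■■□□□■□□□■
step 3: ■□□□□■□□□■■□■□■□■□
step 4: □■□□■□■□■□■□□□□□□□
step 5: ■□■■□□□□□□□■□□□□□□
step 6: □□□■■□□□□□■□■□□□□■
step 7: ■□■□■■□□□■□□□■□□■□
step 8: □□□□□■■□■□■□■□■■□□
step 9: □□□□■□■□□□□□□□□■■□
step 10: □□□■□□□■□□□□□□■□■■
step 11: ■□■□■□■□■□□□□■□□□■
step 12: ■□□□□□□□□■□□■□■□■□
step 13: □■□□□□□□■□■■□□□□□□
step 14: ■□■□□□□■□□□■■□□□□□
step 15: □□□■□□■□■□■□■■□□□■
step 16: ■□■□■■□□□□□□□■■□■□
step 17: □□□□□■■□□□□□■□■□□□
step 18: □□□□■□■■□□□■□□□■□□
step 19: □□□■□□□■■□■□■□■□■□
step 20: □□■□■□■□■□□□□□□□□■
step 21: ■■□□□□□□□■□□□□□□■□
step 22: □■■□□□□□■□■□□□□■□□
step 23: ■□■■□□□■□□□■□□■□■□
step 24: □□□■■□■□■□■□■■□□□□
step 25: □□■□■□□□□□□□□■■□□□
step 26: □■□□□■□□□□□□■□■■□□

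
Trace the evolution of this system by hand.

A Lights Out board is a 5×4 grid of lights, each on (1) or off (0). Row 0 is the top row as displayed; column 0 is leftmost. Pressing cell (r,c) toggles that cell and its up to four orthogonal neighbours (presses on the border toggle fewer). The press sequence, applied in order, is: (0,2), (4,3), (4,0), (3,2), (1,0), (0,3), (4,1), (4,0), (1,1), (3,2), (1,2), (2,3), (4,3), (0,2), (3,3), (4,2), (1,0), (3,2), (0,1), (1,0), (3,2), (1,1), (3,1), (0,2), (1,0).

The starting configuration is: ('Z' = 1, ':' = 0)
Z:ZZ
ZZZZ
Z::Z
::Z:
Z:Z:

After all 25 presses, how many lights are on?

11

k=0  Z:ZZ
ZZZZ
Z::Z
::Z:
Z:Z:
k=1  ZZ::
ZZ:Z
Z::Z
::Z:
Z:Z:
k=2  ZZ::
ZZ:Z
Z::Z
::ZZ
Z::Z
k=3  ZZ::
ZZ:Z
Z::Z
Z:ZZ
:Z:Z
k=4  ZZ::
ZZ:Z
Z:ZZ
ZZ::
:ZZZ
k=5  :Z::
:::Z
::ZZ
ZZ::
:ZZZ
k=6  :ZZZ
::::
::ZZ
ZZ::
:ZZZ
k=7  :ZZZ
::::
::ZZ
Z:::
Z::Z
k=8  :ZZZ
::::
::ZZ
::::
:Z:Z
k=9  ::ZZ
ZZZ:
:ZZZ
::::
:Z:Z
k=10  ::ZZ
ZZZ:
:Z:Z
:ZZZ
:ZZZ
k=11  :::Z
Z::Z
:ZZZ
:ZZZ
:ZZZ
k=12  :::Z
Z:::
:Z::
:ZZ:
:ZZZ
k=13  :::Z
Z:::
:Z::
:ZZZ
:Z::
k=14  :ZZ:
Z:Z:
:Z::
:ZZZ
:Z::
k=15  :ZZ:
Z:Z:
:Z:Z
:Z::
:Z:Z
k=16  :ZZ:
Z:Z:
:Z:Z
:ZZ:
::Z:
k=17  ZZZ:
:ZZ:
ZZ:Z
:ZZ:
::Z:
k=18  ZZZ:
:ZZ:
ZZZZ
:::Z
::::
k=19  ::::
::Z:
ZZZZ
:::Z
::::
k=20  Z:::
ZZZ:
:ZZZ
:::Z
::::
k=21  Z:::
ZZZ:
:Z:Z
:ZZ:
::Z:
k=22  ZZ::
::::
:::Z
:ZZ:
::Z:
k=23  ZZ::
::::
:Z:Z
Z:::
:ZZ:
k=24  Z:ZZ
::Z:
:Z:Z
Z:::
:ZZ:
k=25  ::ZZ
ZZZ:
ZZ:Z
Z:::
:ZZ:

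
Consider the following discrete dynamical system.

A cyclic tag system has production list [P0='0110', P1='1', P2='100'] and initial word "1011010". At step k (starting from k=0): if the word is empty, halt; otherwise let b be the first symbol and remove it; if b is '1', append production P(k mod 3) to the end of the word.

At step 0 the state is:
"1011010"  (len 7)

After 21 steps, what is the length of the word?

[0] "1011010"  (len 7)
[1] "0110100110"  (len 10)
[2] "110100110"  (len 9)
[3] "10100110100"  (len 11)
[4] "01001101000110"  (len 14)
[5] "1001101000110"  (len 13)
[6] "001101000110100"  (len 15)
[7] "01101000110100"  (len 14)
[8] "1101000110100"  (len 13)
[9] "101000110100100"  (len 15)
[10] "010001101001000110"  (len 18)
[11] "10001101001000110"  (len 17)
[12] "0001101001000110100"  (len 19)
[13] "001101001000110100"  (len 18)
[14] "01101001000110100"  (len 17)
[15] "1101001000110100"  (len 16)
[16] "1010010001101000110"  (len 19)
[17] "0100100011010001101"  (len 19)
[18] "100100011010001101"  (len 18)
[19] "001000110100011010110"  (len 21)
[20] "01000110100011010110"  (len 20)
[21] "1000110100011010110"  (len 19)

19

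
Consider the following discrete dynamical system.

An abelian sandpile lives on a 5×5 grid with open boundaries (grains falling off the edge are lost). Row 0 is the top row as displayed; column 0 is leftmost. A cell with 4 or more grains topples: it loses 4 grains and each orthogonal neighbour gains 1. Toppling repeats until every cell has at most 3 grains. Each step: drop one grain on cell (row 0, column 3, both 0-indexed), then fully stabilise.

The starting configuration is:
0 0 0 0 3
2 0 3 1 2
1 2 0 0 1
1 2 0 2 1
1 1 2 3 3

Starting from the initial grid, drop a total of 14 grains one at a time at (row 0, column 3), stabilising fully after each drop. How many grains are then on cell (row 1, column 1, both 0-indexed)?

[0] 0 0 0 0 3
2 0 3 1 2
1 2 0 0 1
1 2 0 2 1
1 1 2 3 3
[1] 0 0 0 1 3
2 0 3 1 2
1 2 0 0 1
1 2 0 2 1
1 1 2 3 3
[2] 0 0 0 2 3
2 0 3 1 2
1 2 0 0 1
1 2 0 2 1
1 1 2 3 3
[3] 0 0 0 3 3
2 0 3 1 2
1 2 0 0 1
1 2 0 2 1
1 1 2 3 3
[4] 0 0 1 1 0
2 0 3 2 3
1 2 0 0 1
1 2 0 2 1
1 1 2 3 3
[5] 0 0 1 2 0
2 0 3 2 3
1 2 0 0 1
1 2 0 2 1
1 1 2 3 3
[6] 0 0 1 3 0
2 0 3 2 3
1 2 0 0 1
1 2 0 2 1
1 1 2 3 3
[7] 0 0 2 0 1
2 0 3 3 3
1 2 0 0 1
1 2 0 2 1
1 1 2 3 3
[8] 0 0 2 1 1
2 0 3 3 3
1 2 0 0 1
1 2 0 2 1
1 1 2 3 3
[9] 0 0 2 2 1
2 0 3 3 3
1 2 0 0 1
1 2 0 2 1
1 1 2 3 3
[10] 0 0 2 3 1
2 0 3 3 3
1 2 0 0 1
1 2 0 2 1
1 1 2 3 3
[11] 0 1 0 2 3
2 1 1 2 0
1 2 1 1 2
1 2 0 2 1
1 1 2 3 3
[12] 0 1 0 3 3
2 1 1 2 0
1 2 1 1 2
1 2 0 2 1
1 1 2 3 3
[13] 0 1 1 1 0
2 1 1 3 1
1 2 1 1 2
1 2 0 2 1
1 1 2 3 3
[14] 0 1 1 2 0
2 1 1 3 1
1 2 1 1 2
1 2 0 2 1
1 1 2 3 3

1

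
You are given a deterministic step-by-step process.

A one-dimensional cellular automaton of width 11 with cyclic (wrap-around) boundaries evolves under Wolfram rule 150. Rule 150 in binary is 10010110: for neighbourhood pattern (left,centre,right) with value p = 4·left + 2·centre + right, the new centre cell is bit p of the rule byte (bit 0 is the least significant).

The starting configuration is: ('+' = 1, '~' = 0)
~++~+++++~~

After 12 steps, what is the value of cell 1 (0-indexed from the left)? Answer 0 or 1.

t=0: ~++~+++++~~
t=1: +~~~~+++~+~
t=2: ++~~+~+~~+~
t=3: ~~+++~++++~
t=4: ~+~+~~~++~+
t=5: ~+~++~+~~~+
t=6: ~+~~~~++~++
t=7: ~++~~+~~~~~
t=8: +~~++++~~~~
t=9: +++~++~+~~+
t=10: ++~~~~~+++~
t=11: ~~+~~~+~+~~
t=12: ~+++~++~++~

1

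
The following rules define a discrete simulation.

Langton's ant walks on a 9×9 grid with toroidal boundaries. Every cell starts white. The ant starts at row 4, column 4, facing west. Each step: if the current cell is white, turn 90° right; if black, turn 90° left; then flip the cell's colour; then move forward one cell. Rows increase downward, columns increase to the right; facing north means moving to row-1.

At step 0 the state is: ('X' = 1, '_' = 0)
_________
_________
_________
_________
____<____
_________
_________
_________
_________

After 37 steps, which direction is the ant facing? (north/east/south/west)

south

gen 0: _________
_________
_________
_________
____<____
_________
_________
_________
_________
gen 1: _________
_________
_________
____^____
____X____
_________
_________
_________
_________
gen 2: _________
_________
_________
____X>___
____X____
_________
_________
_________
_________
gen 3: _________
_________
_________
____XX___
____Xv___
_________
_________
_________
_________
gen 4: _________
_________
_________
____XX___
____<X___
_________
_________
_________
_________
gen 5: _________
_________
_________
____XX___
_____X___
____v____
_________
_________
_________
gen 6: _________
_________
_________
____XX___
_____X___
___<X____
_________
_________
_________
gen 7: _________
_________
_________
____XX___
___^_X___
___XX____
_________
_________
_________
gen 8: _________
_________
_________
____XX___
___X>X___
___XX____
_________
_________
_________
gen 9: _________
_________
_________
____XX___
___XXX___
___Xv____
_________
_________
_________
gen 10: _________
_________
_________
____XX___
___XXX___
___X_>___
_________
_________
_________
gen 11: _________
_________
_________
____XX___
___XXX___
___X_X___
_____v___
_________
_________
gen 12: _________
_________
_________
____XX___
___XXX___
___X_X___
____<X___
_________
_________
gen 13: _________
_________
_________
____XX___
___XXX___
___X^X___
____XX___
_________
_________
gen 14: _________
_________
_________
____XX___
___XXX___
___XX>___
____XX___
_________
_________
gen 15: _________
_________
_________
____XX___
___XX^___
___XX____
____XX___
_________
_________
gen 16: _________
_________
_________
____XX___
___X<____
___XX____
____XX___
_________
_________
gen 17: _________
_________
_________
____XX___
___X_____
___Xv____
____XX___
_________
_________
gen 18: _________
_________
_________
____XX___
___X_____
___X_>___
____XX___
_________
_________
gen 19: _________
_________
_________
____XX___
___X_____
___X_X___
____Xv___
_________
_________
gen 20: _________
_________
_________
____XX___
___X_____
___X_X___
____X_>__
_________
_________
gen 21: _________
_________
_________
____XX___
___X_____
___X_X___
____X_X__
______v__
_________
gen 22: _________
_________
_________
____XX___
___X_____
___X_X___
____X_X__
_____<X__
_________
gen 23: _________
_________
_________
____XX___
___X_____
___X_X___
____X^X__
_____XX__
_________
gen 24: _________
_________
_________
____XX___
___X_____
___X_X___
____XX>__
_____XX__
_________
gen 25: _________
_________
_________
____XX___
___X_____
___X_X^__
____XX___
_____XX__
_________
gen 26: _________
_________
_________
____XX___
___X_____
___X_XX>_
____XX___
_____XX__
_________
gen 27: _________
_________
_________
____XX___
___X_____
___X_XXX_
____XX_v_
_____XX__
_________
gen 28: _________
_________
_________
____XX___
___X_____
___X_XXX_
____XX<X_
_____XX__
_________
gen 29: _________
_________
_________
____XX___
___X_____
___X_X^X_
____XXXX_
_____XX__
_________
gen 30: _________
_________
_________
____XX___
___X_____
___X_<_X_
____XXXX_
_____XX__
_________
gen 31: _________
_________
_________
____XX___
___X_____
___X___X_
____XvXX_
_____XX__
_________
gen 32: _________
_________
_________
____XX___
___X_____
___X___X_
____X_>X_
_____XX__
_________
gen 33: _________
_________
_________
____XX___
___X_____
___X__^X_
____X__X_
_____XX__
_________
gen 34: _________
_________
_________
____XX___
___X_____
___X__X>_
____X__X_
_____XX__
_________
gen 35: _________
_________
_________
____XX___
___X___^_
___X__X__
____X__X_
_____XX__
_________
gen 36: _________
_________
_________
____XX___
___X___X>
___X__X__
____X__X_
_____XX__
_________
gen 37: _________
_________
_________
____XX___
___X___XX
___X__X_v
____X__X_
_____XX__
_________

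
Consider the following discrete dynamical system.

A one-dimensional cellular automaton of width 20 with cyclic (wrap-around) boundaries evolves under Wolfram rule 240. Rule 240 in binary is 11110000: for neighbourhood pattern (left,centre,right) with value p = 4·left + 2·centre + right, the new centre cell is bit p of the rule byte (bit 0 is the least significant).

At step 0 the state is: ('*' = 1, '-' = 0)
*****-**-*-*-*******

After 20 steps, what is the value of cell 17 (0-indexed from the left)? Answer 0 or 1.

t=0: *****-**-*-*-*******
t=1: ******-**-*-*-******
t=2: *******-**-*-*-*****
t=3: ********-**-*-*-****
t=4: *********-**-*-*-***
t=5: **********-**-*-*-**
t=6: ***********-**-*-*-*
t=7: ************-**-*-*-
t=8: -************-**-*-*
t=9: *-************-**-*-
t=10: -*-************-**-*
t=11: *-*-************-**-
t=12: -*-*-************-**
t=13: *-*-*-************-*
t=14: **-*-*-************-
t=15: -**-*-*-************
t=16: *-**-*-*-***********
t=17: **-**-*-*-**********
t=18: ***-**-*-*-*********
t=19: ****-**-*-*-********
t=20: *****-**-*-*-*******

1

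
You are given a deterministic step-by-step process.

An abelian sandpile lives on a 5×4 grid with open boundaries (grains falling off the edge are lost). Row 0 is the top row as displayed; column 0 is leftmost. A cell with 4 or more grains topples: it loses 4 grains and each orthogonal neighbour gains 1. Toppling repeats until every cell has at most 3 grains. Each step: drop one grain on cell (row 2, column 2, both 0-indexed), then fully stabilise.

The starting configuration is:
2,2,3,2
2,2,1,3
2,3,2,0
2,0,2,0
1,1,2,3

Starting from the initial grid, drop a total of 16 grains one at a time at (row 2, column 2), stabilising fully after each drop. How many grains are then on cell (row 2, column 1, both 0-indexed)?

2

[0] 2,2,3,2
2,2,1,3
2,3,2,0
2,0,2,0
1,1,2,3
[1] 2,2,3,2
2,2,1,3
2,3,3,0
2,0,2,0
1,1,2,3
[2] 2,2,3,2
2,3,2,3
3,0,1,1
2,1,3,0
1,1,2,3
[3] 2,2,3,2
2,3,2,3
3,0,2,1
2,1,3,0
1,1,2,3
[4] 2,2,3,2
2,3,2,3
3,0,3,1
2,1,3,0
1,1,2,3
[5] 2,2,3,2
2,3,3,3
3,1,1,2
2,2,0,1
1,1,3,3
[6] 2,2,3,2
2,3,3,3
3,1,2,2
2,2,0,1
1,1,3,3
[7] 2,2,3,2
2,3,3,3
3,1,3,2
2,2,0,1
1,1,3,3
[8] 3,0,2,0
3,1,3,2
3,3,2,0
2,2,1,2
1,1,3,3
[9] 3,0,2,0
3,1,3,2
3,3,3,0
2,2,1,2
1,1,3,3
[10] 0,2,3,0
2,0,1,3
1,2,2,1
3,3,2,2
1,1,3,3
[11] 0,2,3,0
2,0,1,3
1,2,3,1
3,3,2,2
1,1,3,3
[12] 0,2,3,0
2,0,2,3
1,3,0,2
3,3,3,2
1,1,3,3
[13] 0,2,3,0
2,0,2,3
1,3,1,2
3,3,3,2
1,1,3,3
[14] 0,2,3,0
2,0,2,3
1,3,2,2
3,3,3,2
1,1,3,3
[15] 0,2,3,0
2,0,2,3
1,3,3,2
3,3,3,2
1,1,3,3
[16] 0,3,0,2
2,2,2,1
3,2,1,2
0,3,0,2
2,3,2,1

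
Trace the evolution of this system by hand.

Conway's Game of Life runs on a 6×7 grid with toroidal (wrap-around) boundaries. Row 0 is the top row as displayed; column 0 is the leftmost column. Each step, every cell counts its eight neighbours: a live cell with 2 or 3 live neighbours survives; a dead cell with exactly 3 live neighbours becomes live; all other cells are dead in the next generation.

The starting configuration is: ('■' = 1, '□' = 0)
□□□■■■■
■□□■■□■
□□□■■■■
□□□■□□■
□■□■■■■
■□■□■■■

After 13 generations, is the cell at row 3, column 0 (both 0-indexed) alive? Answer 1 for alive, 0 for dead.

0

gen 0: □□□■■■■
■□□■■□■
□□□■■■■
□□□■□□■
□■□■■■■
■□■□■■■
gen 1: □■■□□□□
■□■□□□□
□□■□□□□
□□□□□□□
□■□□□□□
□■■□□□□
gen 2: ■□□■□□□
□□■■□□□
□■□□□□□
□□□□□□□
□■■□□□□
■□□□□□□
gen 3: □■■■□□□
□■■■□□□
□□■□□□□
□■■□□□□
□■□□□□□
■□■□□□□
gen 4: ■□□□□□□
□□□□□□□
□□□□□□□
□■■□□□□
■□□□□□□
■□□■□□□
gen 5: □□□□□□□
□□□□□□□
□□□□□□□
□■□□□□□
■□■□□□□
■■□□□□■
gen 6: ■□□□□□□
□□□□□□□
□□□□□□□
□■□□□□□
□□■□□□■
■■□□□□■
gen 7: ■■□□□□■
□□□□□□□
□□□□□□□
□□□□□□□
□□■□□□■
□■□□□□■
gen 8: □■□□□□■
■□□□□□□
□□□□□□□
□□□□□□□
■□□□□□□
□■■□□■■
gen 9: □■■□□■■
■□□□□□□
□□□□□□□
□□□□□□□
■■□□□□■
□■■□□■■
gen 10: □□■□□■□
■■□□□□■
□□□□□□□
■□□□□□□
□■■□□■■
□□□□□□□
gen 11: ■■□□□□■
■■□□□□■
□■□□□□■
■■□□□□■
■■□□□□■
□■■□□■■
gen 12: □□□□□□□
□□■□□■□
□□■□□■□
□□■□□■□
□□□□□□□
□□■□□■□
gen 13: □□□□□□□
□□□□□□□
□■■■■■■
□□□□□□□
□□□□□□□
□□□□□□□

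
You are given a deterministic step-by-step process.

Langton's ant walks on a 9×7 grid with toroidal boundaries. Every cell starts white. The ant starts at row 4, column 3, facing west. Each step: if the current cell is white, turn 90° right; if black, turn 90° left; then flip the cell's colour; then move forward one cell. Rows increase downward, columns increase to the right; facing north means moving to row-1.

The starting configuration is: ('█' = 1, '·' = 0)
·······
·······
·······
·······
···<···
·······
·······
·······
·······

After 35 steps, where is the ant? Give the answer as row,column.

k=0  ·······
·······
·······
·······
···<···
·······
·······
·······
·······
k=1  ·······
·······
·······
···^···
···█···
·······
·······
·······
·······
k=2  ·······
·······
·······
···█>··
···█···
·······
·······
·······
·······
k=3  ·······
·······
·······
···██··
···█v··
·······
·······
·······
·······
k=4  ·······
·······
·······
···██··
···<█··
·······
·······
·······
·······
k=5  ·······
·······
·······
···██··
····█··
···v···
·······
·······
·······
k=6  ·······
·······
·······
···██··
····█··
··<█···
·······
·······
·······
k=7  ·······
·······
·······
···██··
··^·█··
··██···
·······
·······
·······
k=8  ·······
·······
·······
···██··
··█>█··
··██···
·······
·······
·······
k=9  ·······
·······
·······
···██··
··███··
··█v···
·······
·······
·······
k=10  ·······
·······
·······
···██··
··███··
··█·>··
·······
·······
·······
k=11  ·······
·······
·······
···██··
··███··
··█·█··
····v··
·······
·······
k=12  ·······
·······
·······
···██··
··███··
··█·█··
···<█··
·······
·······
k=13  ·······
·······
·······
···██··
··███··
··█^█··
···██··
·······
·······
k=14  ·······
·······
·······
···██··
··███··
··██>··
···██··
·······
·······
k=15  ·······
·······
·······
···██··
··██^··
··██···
···██··
·······
·······
k=16  ·······
·······
·······
···██··
··█<···
··██···
···██··
·······
·······
k=17  ·······
·······
·······
···██··
··█····
··█v···
···██··
·······
·······
k=18  ·······
·······
·······
···██··
··█····
··█·>··
···██··
·······
·······
k=19  ·······
·······
·······
···██··
··█····
··█·█··
···█v··
·······
·······
k=20  ·······
·······
·······
···██··
··█····
··█·█··
···█·>·
·······
·······
k=21  ·······
·······
·······
···██··
··█····
··█·█··
···█·█·
·····v·
·······
k=22  ·······
·······
·······
···██··
··█····
··█·█··
···█·█·
····<█·
·······
k=23  ·······
·······
·······
···██··
··█····
··█·█··
···█^█·
····██·
·······
k=24  ·······
·······
·······
···██··
··█····
··█·█··
···██>·
····██·
·······
k=25  ·······
·······
·······
···██··
··█····
··█·█^·
···██··
····██·
·······
k=26  ·······
·······
·······
···██··
··█····
··█·██>
···██··
····██·
·······
k=27  ·······
·······
·······
···██··
··█····
··█·███
···██·v
····██·
·······
k=28  ·······
·······
·······
···██··
··█····
··█·███
···██<█
····██·
·······
k=29  ·······
·······
·······
···██··
··█····
··█·█^█
···████
····██·
·······
k=30  ·······
·······
·······
···██··
··█····
··█·<·█
···████
····██·
·······
k=31  ·······
·······
·······
···██··
··█····
··█···█
···█v██
····██·
·······
k=32  ·······
·······
·······
···██··
··█····
··█···█
···█·>█
····██·
·······
k=33  ·······
·······
·······
···██··
··█····
··█··^█
···█··█
····██·
·······
k=34  ·······
·······
·······
···██··
··█····
··█··█>
···█··█
····██·
·······
k=35  ·······
·······
·······
···██··
··█···^
··█··█·
···█··█
····██·
·······

4,6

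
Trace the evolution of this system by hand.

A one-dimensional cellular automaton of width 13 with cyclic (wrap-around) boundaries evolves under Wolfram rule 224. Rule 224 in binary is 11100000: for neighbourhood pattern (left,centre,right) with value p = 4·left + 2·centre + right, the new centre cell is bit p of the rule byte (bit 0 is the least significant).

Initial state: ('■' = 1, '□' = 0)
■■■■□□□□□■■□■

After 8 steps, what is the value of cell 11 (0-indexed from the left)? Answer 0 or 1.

k=0  ■■■■□□□□□■■□■
k=1  ■■■■□□□□□□■■□
k=2  □■■■□□□□□□□■■
k=3  ■□■■□□□□□□□□■
k=4  ■■□■□□□□□□□□□
k=5  □■■□□□□□□□□□□
k=6  □□■□□□□□□□□□□
k=7  □□□□□□□□□□□□□
k=8  □□□□□□□□□□□□□

0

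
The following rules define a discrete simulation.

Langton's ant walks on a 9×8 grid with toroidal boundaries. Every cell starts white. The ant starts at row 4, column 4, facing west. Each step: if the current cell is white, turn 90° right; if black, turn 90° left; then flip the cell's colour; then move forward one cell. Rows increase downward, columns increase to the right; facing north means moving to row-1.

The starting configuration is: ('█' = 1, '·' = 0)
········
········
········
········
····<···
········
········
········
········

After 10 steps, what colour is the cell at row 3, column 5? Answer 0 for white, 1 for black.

1

gen 0: ········
········
········
········
····<···
········
········
········
········
gen 1: ········
········
········
····^···
····█···
········
········
········
········
gen 2: ········
········
········
····█>··
····█···
········
········
········
········
gen 3: ········
········
········
····██··
····█v··
········
········
········
········
gen 4: ········
········
········
····██··
····<█··
········
········
········
········
gen 5: ········
········
········
····██··
·····█··
····v···
········
········
········
gen 6: ········
········
········
····██··
·····█··
···<█···
········
········
········
gen 7: ········
········
········
····██··
···^·█··
···██···
········
········
········
gen 8: ········
········
········
····██··
···█>█··
···██···
········
········
········
gen 9: ········
········
········
····██··
···███··
···█v···
········
········
········
gen 10: ········
········
········
····██··
···███··
···█·>··
········
········
········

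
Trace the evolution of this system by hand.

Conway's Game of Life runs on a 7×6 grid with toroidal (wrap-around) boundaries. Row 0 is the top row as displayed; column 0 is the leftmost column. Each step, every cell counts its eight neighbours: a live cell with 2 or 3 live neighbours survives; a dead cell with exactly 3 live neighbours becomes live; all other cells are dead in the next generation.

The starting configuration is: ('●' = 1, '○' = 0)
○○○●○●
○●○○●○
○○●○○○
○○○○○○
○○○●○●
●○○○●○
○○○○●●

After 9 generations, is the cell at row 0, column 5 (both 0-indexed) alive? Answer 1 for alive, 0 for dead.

step 0: ○○○●○●
○●○○●○
○○●○○○
○○○○○○
○○○●○●
●○○○●○
○○○○●●
step 1: ●○○●○●
○○●●●○
○○○○○○
○○○○○○
○○○○●●
●○○●○○
●○○●○○
step 2: ●●○○○●
○○●●●●
○○○●○○
○○○○○○
○○○○●●
●○○●○○
●●●●○○
step 3: ○○○○○○
○●●●○●
○○●●○○
○○○○●○
○○○○●●
●○○●○○
○○○●●○
step 4: ○○○○○○
○●○●●○
○●○○○○
○○○○●●
○○○●●●
○○○●○○
○○○●●○
step 5: ○○●○○○
○○●○○○
●○●●○●
●○○●○●
○○○●○●
○○●○○●
○○○●●○
step 6: ○○●○○○
○○●○○○
●○●●○●
○●○●○○
○○●●○●
○○●○○●
○○●●●○
step 7: ○●●○○○
○○●○○○
●○○●●○
○●○○○●
●●○●○○
○●○○○●
○●●○●○
step 8: ○○○○○○
○○●○○○
●●●●●●
○●○●○●
○●○○●●
○○○●●●
○○○●○○
step 9: ○○○○○○
●○●○●●
○○○○○●
○○○○○○
○○○○○○
●○●●○●
○○○●○○

0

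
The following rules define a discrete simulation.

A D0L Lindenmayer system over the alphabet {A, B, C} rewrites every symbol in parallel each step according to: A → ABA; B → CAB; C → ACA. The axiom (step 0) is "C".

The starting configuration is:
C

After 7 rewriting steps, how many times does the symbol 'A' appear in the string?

1250

[0] C
[1] ACA
[2] ABAACAABA
[3] ABACABABAABAACAABAABACABABA
[4] ABACABABAACAABACABABACABABAABACABABAABAACAABAABACABABAABACABABAACAABACABABACABABA
[5] ABACABABAACAABACABABACABABAABAACAABAABACABABAACAABACABABAC…BABAABAACAABAABACABABAACAABACABABACABABAACAABACABABACABABA  (len 243)
[6] ABACABABAACAABACABABACABABAABAACAABAABACABABAACAABACABABAC…BABAABAACAABAABACABABAACAABACABABACABABAACAABACABABACABABA  (len 729)
[7] ABACABABAACAABACABABACABABAABAACAABAABACABABAACAABACABABAC…BABAABAACAABAABACABABAACAABACABABACABABAACAABACABABACABABA  (len 2187)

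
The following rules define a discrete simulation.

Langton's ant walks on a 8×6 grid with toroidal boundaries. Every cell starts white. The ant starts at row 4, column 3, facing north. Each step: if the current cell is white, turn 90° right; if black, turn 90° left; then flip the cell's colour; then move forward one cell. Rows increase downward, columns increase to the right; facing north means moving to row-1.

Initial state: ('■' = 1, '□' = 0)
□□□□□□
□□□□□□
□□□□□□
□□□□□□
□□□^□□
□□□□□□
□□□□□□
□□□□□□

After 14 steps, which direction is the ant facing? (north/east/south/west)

south

step 0: □□□□□□
□□□□□□
□□□□□□
□□□□□□
□□□^□□
□□□□□□
□□□□□□
□□□□□□
step 1: □□□□□□
□□□□□□
□□□□□□
□□□□□□
□□□■>□
□□□□□□
□□□□□□
□□□□□□
step 2: □□□□□□
□□□□□□
□□□□□□
□□□□□□
□□□■■□
□□□□v□
□□□□□□
□□□□□□
step 3: □□□□□□
□□□□□□
□□□□□□
□□□□□□
□□□■■□
□□□<■□
□□□□□□
□□□□□□
step 4: □□□□□□
□□□□□□
□□□□□□
□□□□□□
□□□^■□
□□□■■□
□□□□□□
□□□□□□
step 5: □□□□□□
□□□□□□
□□□□□□
□□□□□□
□□<□■□
□□□■■□
□□□□□□
□□□□□□
step 6: □□□□□□
□□□□□□
□□□□□□
□□^□□□
□□■□■□
□□□■■□
□□□□□□
□□□□□□
step 7: □□□□□□
□□□□□□
□□□□□□
□□■>□□
□□■□■□
□□□■■□
□□□□□□
□□□□□□
step 8: □□□□□□
□□□□□□
□□□□□□
□□■■□□
□□■v■□
□□□■■□
□□□□□□
□□□□□□
step 9: □□□□□□
□□□□□□
□□□□□□
□□■■□□
□□<■■□
□□□■■□
□□□□□□
□□□□□□
step 10: □□□□□□
□□□□□□
□□□□□□
□□■■□□
□□□■■□
□□v■■□
□□□□□□
□□□□□□
step 11: □□□□□□
□□□□□□
□□□□□□
□□■■□□
□□□■■□
□<■■■□
□□□□□□
□□□□□□
step 12: □□□□□□
□□□□□□
□□□□□□
□□■■□□
□^□■■□
□■■■■□
□□□□□□
□□□□□□
step 13: □□□□□□
□□□□□□
□□□□□□
□□■■□□
□■>■■□
□■■■■□
□□□□□□
□□□□□□
step 14: □□□□□□
□□□□□□
□□□□□□
□□■■□□
□■■■■□
□■v■■□
□□□□□□
□□□□□□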